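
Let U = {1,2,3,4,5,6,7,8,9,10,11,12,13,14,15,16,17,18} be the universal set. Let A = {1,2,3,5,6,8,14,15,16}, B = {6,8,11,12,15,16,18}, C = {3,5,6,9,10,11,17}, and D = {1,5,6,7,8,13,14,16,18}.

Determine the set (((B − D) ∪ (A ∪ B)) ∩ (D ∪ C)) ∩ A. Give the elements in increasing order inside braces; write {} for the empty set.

B − D = {11,12,15}
A ∪ B = {1,2,3,5,6,8,11,12,14,15,16,18}
(B − D) ∪ (A ∪ B) = {1,2,3,5,6,8,11,12,14,15,16,18}
D ∪ C = {1,3,5,6,7,8,9,10,11,13,14,16,17,18}
((B − D) ∪ (A ∪ B)) ∩ (D ∪ C) = {1,3,5,6,8,11,14,16,18}
(((B − D) ∪ (A ∪ B)) ∩ (D ∪ C)) ∩ A = {1,3,5,6,8,14,16}

{1,3,5,6,8,14,16}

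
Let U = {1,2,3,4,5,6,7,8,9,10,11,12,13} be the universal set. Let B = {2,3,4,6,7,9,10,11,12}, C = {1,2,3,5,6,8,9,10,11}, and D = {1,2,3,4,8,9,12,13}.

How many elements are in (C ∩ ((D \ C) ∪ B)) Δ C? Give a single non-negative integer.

3

D \ C = {4,12,13}
(D \ C) ∪ B = {2,3,4,6,7,9,10,11,12,13}
C ∩ ((D \ C) ∪ B) = {2,3,6,9,10,11}
(C ∩ ((D \ C) ∪ B)) Δ C = {1,5,8}
|(C ∩ ((D \ C) ∪ B)) Δ C| = 3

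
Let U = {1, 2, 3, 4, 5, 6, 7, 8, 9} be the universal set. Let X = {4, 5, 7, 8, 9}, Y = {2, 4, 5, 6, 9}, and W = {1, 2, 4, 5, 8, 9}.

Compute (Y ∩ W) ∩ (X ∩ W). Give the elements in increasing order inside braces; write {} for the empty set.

{4, 5, 9}

Y ∩ W = {2, 4, 5, 9}
X ∩ W = {4, 5, 8, 9}
(Y ∩ W) ∩ (X ∩ W) = {4, 5, 9}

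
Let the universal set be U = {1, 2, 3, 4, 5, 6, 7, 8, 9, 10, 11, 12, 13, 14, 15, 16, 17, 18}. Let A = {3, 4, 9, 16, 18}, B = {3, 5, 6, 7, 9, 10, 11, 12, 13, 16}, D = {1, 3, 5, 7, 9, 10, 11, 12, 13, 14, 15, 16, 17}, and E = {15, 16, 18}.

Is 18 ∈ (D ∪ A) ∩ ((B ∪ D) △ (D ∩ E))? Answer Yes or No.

18 ∉ D and 18 ∈ A, so 18 ∈ D ∪ A
18 ∉ B and 18 ∉ D, so 18 ∉ B ∪ D
18 ∉ D and 18 ∈ E, so 18 ∉ D ∩ E
18 ∉ (B ∪ D) and 18 ∉ (D ∩ E), so 18 ∉ (B ∪ D) △ (D ∩ E)
18 ∈ (D ∪ A) and 18 ∉ ((B ∪ D) △ (D ∩ E)), so 18 ∉ (D ∪ A) ∩ ((B ∪ D) △ (D ∩ E))

No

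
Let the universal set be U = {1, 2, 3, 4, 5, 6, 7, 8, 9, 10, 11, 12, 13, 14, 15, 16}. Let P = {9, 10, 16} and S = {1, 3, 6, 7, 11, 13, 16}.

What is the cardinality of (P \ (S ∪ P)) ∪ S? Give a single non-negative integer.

7

S ∪ P = {1, 3, 6, 7, 9, 10, 11, 13, 16}
P \ (S ∪ P) = {}
(P \ (S ∪ P)) ∪ S = {1, 3, 6, 7, 11, 13, 16}
|(P \ (S ∪ P)) ∪ S| = 7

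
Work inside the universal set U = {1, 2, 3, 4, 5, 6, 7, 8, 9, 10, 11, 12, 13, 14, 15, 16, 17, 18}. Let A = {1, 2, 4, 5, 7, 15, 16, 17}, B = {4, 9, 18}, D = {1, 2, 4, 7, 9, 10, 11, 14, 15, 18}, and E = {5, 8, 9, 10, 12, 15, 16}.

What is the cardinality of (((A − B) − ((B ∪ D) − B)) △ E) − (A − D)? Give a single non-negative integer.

A − B = {1, 2, 5, 7, 15, 16, 17}
B ∪ D = {1, 2, 4, 7, 9, 10, 11, 14, 15, 18}
(B ∪ D) − B = {1, 2, 7, 10, 11, 14, 15}
(A − B) − ((B ∪ D) − B) = {5, 16, 17}
((A − B) − ((B ∪ D) − B)) △ E = {8, 9, 10, 12, 15, 17}
A − D = {5, 16, 17}
(((A − B) − ((B ∪ D) − B)) △ E) − (A − D) = {8, 9, 10, 12, 15}
|(((A − B) − ((B ∪ D) − B)) △ E) − (A − D)| = 5

5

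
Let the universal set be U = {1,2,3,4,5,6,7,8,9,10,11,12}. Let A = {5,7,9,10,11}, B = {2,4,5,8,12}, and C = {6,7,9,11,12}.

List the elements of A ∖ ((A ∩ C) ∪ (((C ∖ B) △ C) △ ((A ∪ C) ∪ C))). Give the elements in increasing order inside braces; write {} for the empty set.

A ∩ C = {7,9,11}
C ∖ B = {6,7,9,11}
(C ∖ B) △ C = {12}
A ∪ C = {5,6,7,9,10,11,12}
(A ∪ C) ∪ C = {5,6,7,9,10,11,12}
((C ∖ B) △ C) △ ((A ∪ C) ∪ C) = {5,6,7,9,10,11}
(A ∩ C) ∪ (((C ∖ B) △ C) △ ((A ∪ C) ∪ C)) = {5,6,7,9,10,11}
A ∖ ((A ∩ C) ∪ (((C ∖ B) △ C) △ ((A ∪ C) ∪ C))) = {}

{}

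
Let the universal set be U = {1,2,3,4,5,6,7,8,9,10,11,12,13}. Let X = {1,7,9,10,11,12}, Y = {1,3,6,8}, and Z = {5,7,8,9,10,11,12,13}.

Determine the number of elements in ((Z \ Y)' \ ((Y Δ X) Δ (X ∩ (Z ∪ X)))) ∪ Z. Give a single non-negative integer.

10

Z \ Y = {5,7,9,10,11,12,13}
(Z \ Y)' = {1,2,3,4,6,8}
Y Δ X = {3,6,7,8,9,10,11,12}
Z ∪ X = {1,5,7,8,9,10,11,12,13}
X ∩ (Z ∪ X) = {1,7,9,10,11,12}
(Y Δ X) Δ (X ∩ (Z ∪ X)) = {1,3,6,8}
(Z \ Y)' \ ((Y Δ X) Δ (X ∩ (Z ∪ X))) = {2,4}
((Z \ Y)' \ ((Y Δ X) Δ (X ∩ (Z ∪ X)))) ∪ Z = {2,4,5,7,8,9,10,11,12,13}
|((Z \ Y)' \ ((Y Δ X) Δ (X ∩ (Z ∪ X)))) ∪ Z| = 10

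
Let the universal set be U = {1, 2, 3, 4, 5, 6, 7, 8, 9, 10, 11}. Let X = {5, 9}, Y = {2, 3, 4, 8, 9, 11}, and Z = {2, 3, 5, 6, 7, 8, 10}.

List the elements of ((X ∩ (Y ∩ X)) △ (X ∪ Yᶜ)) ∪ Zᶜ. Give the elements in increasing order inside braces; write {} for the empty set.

Y ∩ X = {9}
X ∩ (Y ∩ X) = {9}
Yᶜ = {1, 5, 6, 7, 10}
X ∪ Yᶜ = {1, 5, 6, 7, 9, 10}
(X ∩ (Y ∩ X)) △ (X ∪ Yᶜ) = {1, 5, 6, 7, 10}
Zᶜ = {1, 4, 9, 11}
((X ∩ (Y ∩ X)) △ (X ∪ Yᶜ)) ∪ Zᶜ = {1, 4, 5, 6, 7, 9, 10, 11}

{1, 4, 5, 6, 7, 9, 10, 11}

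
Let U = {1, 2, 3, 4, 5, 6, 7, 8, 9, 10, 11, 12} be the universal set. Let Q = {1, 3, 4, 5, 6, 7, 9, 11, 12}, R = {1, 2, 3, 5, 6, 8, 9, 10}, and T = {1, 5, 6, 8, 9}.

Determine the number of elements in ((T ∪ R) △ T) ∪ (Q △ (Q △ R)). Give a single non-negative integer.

T ∪ R = {1, 2, 3, 5, 6, 8, 9, 10}
(T ∪ R) △ T = {2, 3, 10}
Q △ R = {2, 4, 7, 8, 10, 11, 12}
Q △ (Q △ R) = {1, 2, 3, 5, 6, 8, 9, 10}
((T ∪ R) △ T) ∪ (Q △ (Q △ R)) = {1, 2, 3, 5, 6, 8, 9, 10}
|((T ∪ R) △ T) ∪ (Q △ (Q △ R))| = 8

8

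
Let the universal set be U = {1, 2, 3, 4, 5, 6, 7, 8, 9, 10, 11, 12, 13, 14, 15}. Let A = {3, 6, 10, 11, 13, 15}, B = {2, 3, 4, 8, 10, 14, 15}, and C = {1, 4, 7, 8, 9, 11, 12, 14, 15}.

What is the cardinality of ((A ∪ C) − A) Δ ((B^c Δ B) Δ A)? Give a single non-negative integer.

2

A ∪ C = {1, 3, 4, 6, 7, 8, 9, 10, 11, 12, 13, 14, 15}
(A ∪ C) − A = {1, 4, 7, 8, 9, 12, 14}
B^c = {1, 5, 6, 7, 9, 11, 12, 13}
B^c Δ B = {1, 2, 3, 4, 5, 6, 7, 8, 9, 10, 11, 12, 13, 14, 15}
(B^c Δ B) Δ A = {1, 2, 4, 5, 7, 8, 9, 12, 14}
((A ∪ C) − A) Δ ((B^c Δ B) Δ A) = {2, 5}
|((A ∪ C) − A) Δ ((B^c Δ B) Δ A)| = 2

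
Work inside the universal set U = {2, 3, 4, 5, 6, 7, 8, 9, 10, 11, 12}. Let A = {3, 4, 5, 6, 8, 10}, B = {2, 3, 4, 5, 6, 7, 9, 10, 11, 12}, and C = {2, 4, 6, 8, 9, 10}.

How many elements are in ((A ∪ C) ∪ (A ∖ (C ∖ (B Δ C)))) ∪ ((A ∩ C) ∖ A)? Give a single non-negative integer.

A ∪ C = {2, 3, 4, 5, 6, 8, 9, 10}
B Δ C = {3, 5, 7, 8, 11, 12}
C ∖ (B Δ C) = {2, 4, 6, 9, 10}
A ∖ (C ∖ (B Δ C)) = {3, 5, 8}
(A ∪ C) ∪ (A ∖ (C ∖ (B Δ C))) = {2, 3, 4, 5, 6, 8, 9, 10}
A ∩ C = {4, 6, 8, 10}
(A ∩ C) ∖ A = {}
((A ∪ C) ∪ (A ∖ (C ∖ (B Δ C)))) ∪ ((A ∩ C) ∖ A) = {2, 3, 4, 5, 6, 8, 9, 10}
|((A ∪ C) ∪ (A ∖ (C ∖ (B Δ C)))) ∪ ((A ∩ C) ∖ A)| = 8

8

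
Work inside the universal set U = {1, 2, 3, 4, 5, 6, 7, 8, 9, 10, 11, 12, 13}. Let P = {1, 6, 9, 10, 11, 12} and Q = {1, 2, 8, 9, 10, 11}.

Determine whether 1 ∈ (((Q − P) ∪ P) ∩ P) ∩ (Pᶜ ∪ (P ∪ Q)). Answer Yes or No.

Yes

1 ∈ Q and 1 ∈ P, so 1 ∉ Q − P
1 ∉ (Q − P) and 1 ∈ P, so 1 ∈ (Q − P) ∪ P
1 ∈ ((Q − P) ∪ P) and 1 ∈ P, so 1 ∈ ((Q − P) ∪ P) ∩ P
1 ∈ P, so 1 ∉ Pᶜ
1 ∈ P and 1 ∈ Q, so 1 ∈ P ∪ Q
1 ∉ Pᶜ and 1 ∈ (P ∪ Q), so 1 ∈ Pᶜ ∪ (P ∪ Q)
1 ∈ (((Q − P) ∪ P) ∩ P) and 1 ∈ (Pᶜ ∪ (P ∪ Q)), so 1 ∈ (((Q − P) ∪ P) ∩ P) ∩ (Pᶜ ∪ (P ∪ Q))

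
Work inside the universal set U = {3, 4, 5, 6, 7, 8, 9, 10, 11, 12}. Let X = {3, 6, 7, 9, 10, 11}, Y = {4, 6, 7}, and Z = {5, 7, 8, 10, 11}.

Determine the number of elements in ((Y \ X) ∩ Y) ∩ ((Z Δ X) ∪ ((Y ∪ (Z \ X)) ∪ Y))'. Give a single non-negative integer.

Y \ X = {4}
(Y \ X) ∩ Y = {4}
Z Δ X = {3, 5, 6, 8, 9}
Z \ X = {5, 8}
Y ∪ (Z \ X) = {4, 5, 6, 7, 8}
(Y ∪ (Z \ X)) ∪ Y = {4, 5, 6, 7, 8}
(Z Δ X) ∪ ((Y ∪ (Z \ X)) ∪ Y) = {3, 4, 5, 6, 7, 8, 9}
((Z Δ X) ∪ ((Y ∪ (Z \ X)) ∪ Y))' = {10, 11, 12}
((Y \ X) ∩ Y) ∩ ((Z Δ X) ∪ ((Y ∪ (Z \ X)) ∪ Y))' = {}
|((Y \ X) ∩ Y) ∩ ((Z Δ X) ∪ ((Y ∪ (Z \ X)) ∪ Y))'| = 0

0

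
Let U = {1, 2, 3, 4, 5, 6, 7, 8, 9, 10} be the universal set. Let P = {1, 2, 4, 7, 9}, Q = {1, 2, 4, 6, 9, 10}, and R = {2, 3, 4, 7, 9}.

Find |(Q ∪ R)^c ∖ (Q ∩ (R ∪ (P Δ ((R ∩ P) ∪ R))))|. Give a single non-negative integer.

Q ∪ R = {1, 2, 3, 4, 6, 7, 9, 10}
(Q ∪ R)^c = {5, 8}
R ∩ P = {2, 4, 7, 9}
(R ∩ P) ∪ R = {2, 3, 4, 7, 9}
P Δ ((R ∩ P) ∪ R) = {1, 3}
R ∪ (P Δ ((R ∩ P) ∪ R)) = {1, 2, 3, 4, 7, 9}
Q ∩ (R ∪ (P Δ ((R ∩ P) ∪ R))) = {1, 2, 4, 9}
(Q ∪ R)^c ∖ (Q ∩ (R ∪ (P Δ ((R ∩ P) ∪ R)))) = {5, 8}
|(Q ∪ R)^c ∖ (Q ∩ (R ∪ (P Δ ((R ∩ P) ∪ R))))| = 2

2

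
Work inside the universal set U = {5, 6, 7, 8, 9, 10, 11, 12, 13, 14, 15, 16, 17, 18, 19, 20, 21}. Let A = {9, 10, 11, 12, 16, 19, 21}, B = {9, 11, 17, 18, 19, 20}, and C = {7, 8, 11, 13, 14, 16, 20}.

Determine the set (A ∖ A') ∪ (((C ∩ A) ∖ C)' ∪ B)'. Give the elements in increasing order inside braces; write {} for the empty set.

A' = {5, 6, 7, 8, 13, 14, 15, 17, 18, 20}
A ∖ A' = {9, 10, 11, 12, 16, 19, 21}
C ∩ A = {11, 16}
(C ∩ A) ∖ C = {}
((C ∩ A) ∖ C)' = {5, 6, 7, 8, 9, 10, 11, 12, 13, 14, 15, 16, 17, 18, 19, 20, 21}
((C ∩ A) ∖ C)' ∪ B = {5, 6, 7, 8, 9, 10, 11, 12, 13, 14, 15, 16, 17, 18, 19, 20, 21}
(((C ∩ A) ∖ C)' ∪ B)' = {}
(A ∖ A') ∪ (((C ∩ A) ∖ C)' ∪ B)' = {9, 10, 11, 12, 16, 19, 21}

{9, 10, 11, 12, 16, 19, 21}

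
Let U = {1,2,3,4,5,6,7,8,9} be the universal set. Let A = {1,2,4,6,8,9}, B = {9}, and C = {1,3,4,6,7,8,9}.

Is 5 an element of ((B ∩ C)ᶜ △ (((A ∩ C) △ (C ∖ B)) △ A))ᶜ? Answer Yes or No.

No

5 ∉ B and 5 ∉ C, so 5 ∉ B ∩ C
5 ∈ (B ∩ C)ᶜ since 5 ∉ (B ∩ C)
5 ∉ A and 5 ∉ C, so 5 ∉ A ∩ C
5 ∉ C and 5 ∉ B, so 5 ∉ C ∖ B
5 ∉ (A ∩ C) and 5 ∉ (C ∖ B), so 5 ∉ (A ∩ C) △ (C ∖ B)
5 ∉ ((A ∩ C) △ (C ∖ B)) and 5 ∉ A, so 5 ∉ ((A ∩ C) △ (C ∖ B)) △ A
5 ∈ (B ∩ C)ᶜ and 5 ∉ (((A ∩ C) △ (C ∖ B)) △ A), so 5 ∈ (B ∩ C)ᶜ △ (((A ∩ C) △ (C ∖ B)) △ A)
5 ∉ ((B ∩ C)ᶜ △ (((A ∩ C) △ (C ∖ B)) △ A))ᶜ since 5 ∈ ((B ∩ C)ᶜ △ (((A ∩ C) △ (C ∖ B)) △ A))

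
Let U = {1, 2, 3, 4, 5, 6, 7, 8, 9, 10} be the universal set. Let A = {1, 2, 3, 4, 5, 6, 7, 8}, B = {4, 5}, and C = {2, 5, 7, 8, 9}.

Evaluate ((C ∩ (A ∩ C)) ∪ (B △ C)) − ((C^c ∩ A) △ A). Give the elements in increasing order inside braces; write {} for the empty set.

A ∩ C = {2, 5, 7, 8}
C ∩ (A ∩ C) = {2, 5, 7, 8}
B △ C = {2, 4, 7, 8, 9}
(C ∩ (A ∩ C)) ∪ (B △ C) = {2, 4, 5, 7, 8, 9}
C^c = {1, 3, 4, 6, 10}
C^c ∩ A = {1, 3, 4, 6}
(C^c ∩ A) △ A = {2, 5, 7, 8}
((C ∩ (A ∩ C)) ∪ (B △ C)) − ((C^c ∩ A) △ A) = {4, 9}

{4, 9}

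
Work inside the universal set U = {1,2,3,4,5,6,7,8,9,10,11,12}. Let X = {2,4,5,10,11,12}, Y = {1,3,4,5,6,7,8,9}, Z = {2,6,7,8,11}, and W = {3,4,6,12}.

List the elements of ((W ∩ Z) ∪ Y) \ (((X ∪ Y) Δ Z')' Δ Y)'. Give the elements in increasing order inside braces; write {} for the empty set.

{6,7,8}

W ∩ Z = {6}
(W ∩ Z) ∪ Y = {1,3,4,5,6,7,8,9}
X ∪ Y = {1,2,3,4,5,6,7,8,9,10,11,12}
Z' = {1,3,4,5,9,10,12}
(X ∪ Y) Δ Z' = {2,6,7,8,11}
((X ∪ Y) Δ Z')' = {1,3,4,5,9,10,12}
((X ∪ Y) Δ Z')' Δ Y = {6,7,8,10,12}
(((X ∪ Y) Δ Z')' Δ Y)' = {1,2,3,4,5,9,11}
((W ∩ Z) ∪ Y) \ (((X ∪ Y) Δ Z')' Δ Y)' = {6,7,8}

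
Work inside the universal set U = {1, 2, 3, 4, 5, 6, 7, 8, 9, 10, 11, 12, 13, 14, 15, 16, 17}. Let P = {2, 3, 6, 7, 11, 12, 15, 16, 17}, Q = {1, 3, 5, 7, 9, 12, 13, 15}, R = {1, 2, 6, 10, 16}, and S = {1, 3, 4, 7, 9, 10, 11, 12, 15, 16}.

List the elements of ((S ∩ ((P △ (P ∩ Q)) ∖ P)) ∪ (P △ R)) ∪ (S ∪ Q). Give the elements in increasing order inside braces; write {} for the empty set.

P ∩ Q = {3, 7, 12, 15}
P △ (P ∩ Q) = {2, 6, 11, 16, 17}
(P △ (P ∩ Q)) ∖ P = {}
S ∩ ((P △ (P ∩ Q)) ∖ P) = {}
P △ R = {1, 3, 7, 10, 11, 12, 15, 17}
(S ∩ ((P △ (P ∩ Q)) ∖ P)) ∪ (P △ R) = {1, 3, 7, 10, 11, 12, 15, 17}
S ∪ Q = {1, 3, 4, 5, 7, 9, 10, 11, 12, 13, 15, 16}
((S ∩ ((P △ (P ∩ Q)) ∖ P)) ∪ (P △ R)) ∪ (S ∪ Q) = {1, 3, 4, 5, 7, 9, 10, 11, 12, 13, 15, 16, 17}

{1, 3, 4, 5, 7, 9, 10, 11, 12, 13, 15, 16, 17}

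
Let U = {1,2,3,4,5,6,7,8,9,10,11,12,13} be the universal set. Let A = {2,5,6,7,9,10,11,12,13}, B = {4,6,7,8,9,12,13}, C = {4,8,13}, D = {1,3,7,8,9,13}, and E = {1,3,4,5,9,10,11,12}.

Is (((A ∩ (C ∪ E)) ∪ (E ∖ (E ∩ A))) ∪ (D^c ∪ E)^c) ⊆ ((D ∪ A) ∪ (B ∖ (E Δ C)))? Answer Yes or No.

C ∪ E = {1,3,4,5,8,9,10,11,12,13}
A ∩ (C ∪ E) = {5,9,10,11,12,13}
E ∩ A = {5,9,10,11,12}
E ∖ (E ∩ A) = {1,3,4}
(A ∩ (C ∪ E)) ∪ (E ∖ (E ∩ A)) = {1,3,4,5,9,10,11,12,13}
D^c = {2,4,5,6,10,11,12}
D^c ∪ E = {1,2,3,4,5,6,9,10,11,12}
(D^c ∪ E)^c = {7,8,13}
((A ∩ (C ∪ E)) ∪ (E ∖ (E ∩ A))) ∪ (D^c ∪ E)^c = {1,3,4,5,7,8,9,10,11,12,13}
D ∪ A = {1,2,3,5,6,7,8,9,10,11,12,13}
E Δ C = {1,3,5,8,9,10,11,12,13}
B ∖ (E Δ C) = {4,6,7}
(D ∪ A) ∪ (B ∖ (E Δ C)) = {1,2,3,4,5,6,7,8,9,10,11,12,13}
Every element of {1,3,4,5,7,8,9,10,11,12,13} is in {1,2,3,4,5,6,7,8,9,10,11,12,13}, so ((A ∩ (C ∪ E)) ∪ (E ∖ (E ∩ A))) ∪ (D^c ∪ E)^c ⊆ (D ∪ A) ∪ (B ∖ (E Δ C)).

Yes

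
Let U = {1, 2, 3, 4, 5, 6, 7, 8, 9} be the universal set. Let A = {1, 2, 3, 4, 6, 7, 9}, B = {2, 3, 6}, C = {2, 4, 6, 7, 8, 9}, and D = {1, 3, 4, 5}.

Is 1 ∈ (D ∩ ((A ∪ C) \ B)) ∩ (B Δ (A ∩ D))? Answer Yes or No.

1 ∈ A and 1 ∉ C, so 1 ∈ A ∪ C
1 ∈ (A ∪ C) and 1 ∉ B, so 1 ∈ (A ∪ C) \ B
1 ∈ D and 1 ∈ ((A ∪ C) \ B), so 1 ∈ D ∩ ((A ∪ C) \ B)
1 ∈ A and 1 ∈ D, so 1 ∈ A ∩ D
1 ∉ B and 1 ∈ (A ∩ D), so 1 ∈ B Δ (A ∩ D)
1 ∈ (D ∩ ((A ∪ C) \ B)) and 1 ∈ (B Δ (A ∩ D)), so 1 ∈ (D ∩ ((A ∪ C) \ B)) ∩ (B Δ (A ∩ D))

Yes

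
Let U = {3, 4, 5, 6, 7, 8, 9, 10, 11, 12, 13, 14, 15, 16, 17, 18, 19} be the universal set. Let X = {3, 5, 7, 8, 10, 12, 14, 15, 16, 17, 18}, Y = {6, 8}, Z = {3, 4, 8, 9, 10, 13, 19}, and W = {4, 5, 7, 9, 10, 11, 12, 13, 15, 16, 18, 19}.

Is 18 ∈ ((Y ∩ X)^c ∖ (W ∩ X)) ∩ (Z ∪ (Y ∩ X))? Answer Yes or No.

18 ∉ Y and 18 ∈ X, so 18 ∉ Y ∩ X
18 ∈ (Y ∩ X)^c since 18 ∉ (Y ∩ X)
18 ∈ W and 18 ∈ X, so 18 ∈ W ∩ X
18 ∈ (Y ∩ X)^c and 18 ∈ (W ∩ X), so 18 ∉ (Y ∩ X)^c ∖ (W ∩ X)
18 ∉ Y and 18 ∈ X, so 18 ∉ Y ∩ X
18 ∉ Z and 18 ∉ (Y ∩ X), so 18 ∉ Z ∪ (Y ∩ X)
18 ∉ ((Y ∩ X)^c ∖ (W ∩ X)) and 18 ∉ (Z ∪ (Y ∩ X)), so 18 ∉ ((Y ∩ X)^c ∖ (W ∩ X)) ∩ (Z ∪ (Y ∩ X))

No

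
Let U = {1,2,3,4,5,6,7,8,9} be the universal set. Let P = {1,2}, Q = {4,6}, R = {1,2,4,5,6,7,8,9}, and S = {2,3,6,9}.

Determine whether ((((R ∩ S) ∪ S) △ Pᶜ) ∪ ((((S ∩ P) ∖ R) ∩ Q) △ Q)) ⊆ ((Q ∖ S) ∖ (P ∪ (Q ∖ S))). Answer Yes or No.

No

R ∩ S = {2,6,9}
(R ∩ S) ∪ S = {2,3,6,9}
Pᶜ = {3,4,5,6,7,8,9}
((R ∩ S) ∪ S) △ Pᶜ = {2,4,5,7,8}
S ∩ P = {2}
(S ∩ P) ∖ R = {}
((S ∩ P) ∖ R) ∩ Q = {}
(((S ∩ P) ∖ R) ∩ Q) △ Q = {4,6}
(((R ∩ S) ∪ S) △ Pᶜ) ∪ ((((S ∩ P) ∖ R) ∩ Q) △ Q) = {2,4,5,6,7,8}
Q ∖ S = {4}
P ∪ (Q ∖ S) = {1,2,4}
(Q ∖ S) ∖ (P ∪ (Q ∖ S)) = {}
2 ∈ (((R ∩ S) ∪ S) △ Pᶜ) ∪ ((((S ∩ P) ∖ R) ∩ Q) △ Q) but 2 ∉ (Q ∖ S) ∖ (P ∪ (Q ∖ S)), so the inclusion fails.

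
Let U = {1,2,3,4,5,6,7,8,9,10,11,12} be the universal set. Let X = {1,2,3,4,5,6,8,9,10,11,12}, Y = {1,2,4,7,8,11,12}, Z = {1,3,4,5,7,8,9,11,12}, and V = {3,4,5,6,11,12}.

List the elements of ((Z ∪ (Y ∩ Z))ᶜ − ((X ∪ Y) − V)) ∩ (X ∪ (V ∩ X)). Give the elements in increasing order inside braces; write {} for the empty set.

Y ∩ Z = {1,4,7,8,11,12}
Z ∪ (Y ∩ Z) = {1,3,4,5,7,8,9,11,12}
(Z ∪ (Y ∩ Z))ᶜ = {2,6,10}
X ∪ Y = {1,2,3,4,5,6,7,8,9,10,11,12}
(X ∪ Y) − V = {1,2,7,8,9,10}
(Z ∪ (Y ∩ Z))ᶜ − ((X ∪ Y) − V) = {6}
V ∩ X = {3,4,5,6,11,12}
X ∪ (V ∩ X) = {1,2,3,4,5,6,8,9,10,11,12}
((Z ∪ (Y ∩ Z))ᶜ − ((X ∪ Y) − V)) ∩ (X ∪ (V ∩ X)) = {6}

{6}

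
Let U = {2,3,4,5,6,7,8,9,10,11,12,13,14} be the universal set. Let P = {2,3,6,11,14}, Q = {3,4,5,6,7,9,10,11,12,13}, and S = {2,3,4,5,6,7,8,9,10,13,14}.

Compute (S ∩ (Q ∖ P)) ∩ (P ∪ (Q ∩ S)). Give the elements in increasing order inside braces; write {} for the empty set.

{4,5,7,9,10,13}

Q ∖ P = {4,5,7,9,10,12,13}
S ∩ (Q ∖ P) = {4,5,7,9,10,13}
Q ∩ S = {3,4,5,6,7,9,10,13}
P ∪ (Q ∩ S) = {2,3,4,5,6,7,9,10,11,13,14}
(S ∩ (Q ∖ P)) ∩ (P ∪ (Q ∩ S)) = {4,5,7,9,10,13}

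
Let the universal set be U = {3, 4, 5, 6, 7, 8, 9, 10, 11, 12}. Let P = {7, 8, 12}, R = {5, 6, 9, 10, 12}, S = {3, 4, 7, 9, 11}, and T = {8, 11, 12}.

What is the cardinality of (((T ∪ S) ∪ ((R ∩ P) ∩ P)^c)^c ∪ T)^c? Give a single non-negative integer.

T ∪ S = {3, 4, 7, 8, 9, 11, 12}
R ∩ P = {12}
(R ∩ P) ∩ P = {12}
((R ∩ P) ∩ P)^c = {3, 4, 5, 6, 7, 8, 9, 10, 11}
(T ∪ S) ∪ ((R ∩ P) ∩ P)^c = {3, 4, 5, 6, 7, 8, 9, 10, 11, 12}
((T ∪ S) ∪ ((R ∩ P) ∩ P)^c)^c = {}
((T ∪ S) ∪ ((R ∩ P) ∩ P)^c)^c ∪ T = {8, 11, 12}
(((T ∪ S) ∪ ((R ∩ P) ∩ P)^c)^c ∪ T)^c = {3, 4, 5, 6, 7, 9, 10}
|(((T ∪ S) ∪ ((R ∩ P) ∩ P)^c)^c ∪ T)^c| = 7

7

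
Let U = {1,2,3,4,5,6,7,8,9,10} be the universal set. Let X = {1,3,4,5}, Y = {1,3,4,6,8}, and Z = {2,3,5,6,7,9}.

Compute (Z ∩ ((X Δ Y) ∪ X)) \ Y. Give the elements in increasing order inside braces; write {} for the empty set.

X Δ Y = {5,6,8}
(X Δ Y) ∪ X = {1,3,4,5,6,8}
Z ∩ ((X Δ Y) ∪ X) = {3,5,6}
(Z ∩ ((X Δ Y) ∪ X)) \ Y = {5}

{5}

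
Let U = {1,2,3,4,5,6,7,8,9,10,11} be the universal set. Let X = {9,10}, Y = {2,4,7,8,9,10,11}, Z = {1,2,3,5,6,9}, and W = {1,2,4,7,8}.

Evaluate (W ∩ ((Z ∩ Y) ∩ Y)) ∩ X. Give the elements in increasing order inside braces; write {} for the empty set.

Z ∩ Y = {2,9}
(Z ∩ Y) ∩ Y = {2,9}
W ∩ ((Z ∩ Y) ∩ Y) = {2}
(W ∩ ((Z ∩ Y) ∩ Y)) ∩ X = {}

{}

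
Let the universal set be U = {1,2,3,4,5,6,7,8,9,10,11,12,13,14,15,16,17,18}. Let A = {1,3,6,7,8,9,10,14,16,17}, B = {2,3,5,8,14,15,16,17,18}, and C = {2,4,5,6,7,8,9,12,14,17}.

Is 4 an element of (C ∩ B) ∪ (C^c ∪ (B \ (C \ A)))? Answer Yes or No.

No

4 ∈ C and 4 ∉ B, so 4 ∉ C ∩ B
4 ∈ C, so 4 ∉ C^c
4 ∈ C and 4 ∉ A, so 4 ∈ C \ A
4 ∉ B and 4 ∈ (C \ A), so 4 ∉ B \ (C \ A)
4 ∉ C^c and 4 ∉ (B \ (C \ A)), so 4 ∉ C^c ∪ (B \ (C \ A))
4 ∉ (C ∩ B) and 4 ∉ (C^c ∪ (B \ (C \ A))), so 4 ∉ (C ∩ B) ∪ (C^c ∪ (B \ (C \ A)))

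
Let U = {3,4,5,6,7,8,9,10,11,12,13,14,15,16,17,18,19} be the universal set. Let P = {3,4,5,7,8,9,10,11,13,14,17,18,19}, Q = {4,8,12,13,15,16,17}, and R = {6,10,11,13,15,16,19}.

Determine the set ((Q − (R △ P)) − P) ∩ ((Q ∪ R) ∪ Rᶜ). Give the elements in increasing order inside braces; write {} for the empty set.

{12}

R △ P = {3,4,5,6,7,8,9,14,15,16,17,18}
Q − (R △ P) = {12,13}
(Q − (R △ P)) − P = {12}
Q ∪ R = {4,6,8,10,11,12,13,15,16,17,19}
Rᶜ = {3,4,5,7,8,9,12,14,17,18}
(Q ∪ R) ∪ Rᶜ = {3,4,5,6,7,8,9,10,11,12,13,14,15,16,17,18,19}
((Q − (R △ P)) − P) ∩ ((Q ∪ R) ∪ Rᶜ) = {12}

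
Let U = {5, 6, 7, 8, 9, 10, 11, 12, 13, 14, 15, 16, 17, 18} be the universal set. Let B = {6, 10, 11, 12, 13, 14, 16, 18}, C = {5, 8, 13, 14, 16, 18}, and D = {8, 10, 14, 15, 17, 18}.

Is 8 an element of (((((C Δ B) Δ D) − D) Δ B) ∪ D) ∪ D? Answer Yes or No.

Yes

8 ∈ C and 8 ∉ B, so 8 ∈ C Δ B
8 ∈ (C Δ B) and 8 ∈ D, so 8 ∉ (C Δ B) Δ D
8 ∉ ((C Δ B) Δ D) and 8 ∈ D, so 8 ∉ ((C Δ B) Δ D) − D
8 ∉ (((C Δ B) Δ D) − D) and 8 ∉ B, so 8 ∉ (((C Δ B) Δ D) − D) Δ B
8 ∉ ((((C Δ B) Δ D) − D) Δ B) and 8 ∈ D, so 8 ∈ ((((C Δ B) Δ D) − D) Δ B) ∪ D
8 ∈ (((((C Δ B) Δ D) − D) Δ B) ∪ D) and 8 ∈ D, so 8 ∈ (((((C Δ B) Δ D) − D) Δ B) ∪ D) ∪ D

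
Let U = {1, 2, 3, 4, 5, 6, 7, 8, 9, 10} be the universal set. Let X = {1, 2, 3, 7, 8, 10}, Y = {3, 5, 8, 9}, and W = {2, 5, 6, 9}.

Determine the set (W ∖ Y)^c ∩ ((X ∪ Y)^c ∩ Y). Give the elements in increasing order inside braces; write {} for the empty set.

W ∖ Y = {2, 6}
(W ∖ Y)^c = {1, 3, 4, 5, 7, 8, 9, 10}
X ∪ Y = {1, 2, 3, 5, 7, 8, 9, 10}
(X ∪ Y)^c = {4, 6}
(X ∪ Y)^c ∩ Y = {}
(W ∖ Y)^c ∩ ((X ∪ Y)^c ∩ Y) = {}

{}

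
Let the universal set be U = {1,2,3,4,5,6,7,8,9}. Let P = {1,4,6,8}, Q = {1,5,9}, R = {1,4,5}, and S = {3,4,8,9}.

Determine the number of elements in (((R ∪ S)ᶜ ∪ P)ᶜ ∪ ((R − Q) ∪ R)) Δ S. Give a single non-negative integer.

3

R ∪ S = {1,3,4,5,8,9}
(R ∪ S)ᶜ = {2,6,7}
(R ∪ S)ᶜ ∪ P = {1,2,4,6,7,8}
((R ∪ S)ᶜ ∪ P)ᶜ = {3,5,9}
R − Q = {4}
(R − Q) ∪ R = {1,4,5}
((R ∪ S)ᶜ ∪ P)ᶜ ∪ ((R − Q) ∪ R) = {1,3,4,5,9}
(((R ∪ S)ᶜ ∪ P)ᶜ ∪ ((R − Q) ∪ R)) Δ S = {1,5,8}
|(((R ∪ S)ᶜ ∪ P)ᶜ ∪ ((R − Q) ∪ R)) Δ S| = 3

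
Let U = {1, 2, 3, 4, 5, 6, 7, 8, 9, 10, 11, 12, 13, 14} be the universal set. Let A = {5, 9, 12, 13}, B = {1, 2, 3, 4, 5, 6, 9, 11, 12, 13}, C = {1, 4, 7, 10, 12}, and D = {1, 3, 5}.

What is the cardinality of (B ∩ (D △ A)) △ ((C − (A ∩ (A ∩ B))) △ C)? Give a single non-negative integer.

D △ A = {1, 3, 9, 12, 13}
B ∩ (D △ A) = {1, 3, 9, 12, 13}
A ∩ B = {5, 9, 12, 13}
A ∩ (A ∩ B) = {5, 9, 12, 13}
C − (A ∩ (A ∩ B)) = {1, 4, 7, 10}
(C − (A ∩ (A ∩ B))) △ C = {12}
(B ∩ (D △ A)) △ ((C − (A ∩ (A ∩ B))) △ C) = {1, 3, 9, 13}
|(B ∩ (D △ A)) △ ((C − (A ∩ (A ∩ B))) △ C)| = 4

4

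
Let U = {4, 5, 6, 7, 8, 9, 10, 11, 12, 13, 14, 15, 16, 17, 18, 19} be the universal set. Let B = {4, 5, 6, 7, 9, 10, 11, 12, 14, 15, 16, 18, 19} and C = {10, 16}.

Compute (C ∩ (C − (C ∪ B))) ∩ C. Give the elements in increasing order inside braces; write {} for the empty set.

C ∪ B = {4, 5, 6, 7, 9, 10, 11, 12, 14, 15, 16, 18, 19}
C − (C ∪ B) = {}
C ∩ (C − (C ∪ B)) = {}
(C ∩ (C − (C ∪ B))) ∩ C = {}

{}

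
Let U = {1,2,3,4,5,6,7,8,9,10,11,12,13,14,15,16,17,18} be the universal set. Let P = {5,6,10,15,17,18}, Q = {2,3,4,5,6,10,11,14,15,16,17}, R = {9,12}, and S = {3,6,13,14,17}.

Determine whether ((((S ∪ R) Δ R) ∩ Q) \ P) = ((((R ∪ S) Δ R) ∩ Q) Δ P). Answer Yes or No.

S ∪ R = {3,6,9,12,13,14,17}
(S ∪ R) Δ R = {3,6,13,14,17}
((S ∪ R) Δ R) ∩ Q = {3,6,14,17}
(((S ∪ R) Δ R) ∩ Q) \ P = {3,14}
R ∪ S = {3,6,9,12,13,14,17}
(R ∪ S) Δ R = {3,6,13,14,17}
((R ∪ S) Δ R) ∩ Q = {3,6,14,17}
(((R ∪ S) Δ R) ∩ Q) Δ P = {3,5,10,14,15,18}
5 ∈ (((R ∪ S) Δ R) ∩ Q) Δ P but 5 ∉ (((S ∪ R) Δ R) ∩ Q) \ P, so they differ.

No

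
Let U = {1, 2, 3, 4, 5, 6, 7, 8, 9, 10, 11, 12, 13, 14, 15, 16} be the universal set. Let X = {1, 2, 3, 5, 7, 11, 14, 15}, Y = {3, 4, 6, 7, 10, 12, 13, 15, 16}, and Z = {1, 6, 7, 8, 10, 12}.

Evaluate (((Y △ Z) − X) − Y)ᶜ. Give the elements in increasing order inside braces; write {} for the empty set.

Y △ Z = {1, 3, 4, 8, 13, 15, 16}
(Y △ Z) − X = {4, 8, 13, 16}
((Y △ Z) − X) − Y = {8}
(((Y △ Z) − X) − Y)ᶜ = {1, 2, 3, 4, 5, 6, 7, 9, 10, 11, 12, 13, 14, 15, 16}

{1, 2, 3, 4, 5, 6, 7, 9, 10, 11, 12, 13, 14, 15, 16}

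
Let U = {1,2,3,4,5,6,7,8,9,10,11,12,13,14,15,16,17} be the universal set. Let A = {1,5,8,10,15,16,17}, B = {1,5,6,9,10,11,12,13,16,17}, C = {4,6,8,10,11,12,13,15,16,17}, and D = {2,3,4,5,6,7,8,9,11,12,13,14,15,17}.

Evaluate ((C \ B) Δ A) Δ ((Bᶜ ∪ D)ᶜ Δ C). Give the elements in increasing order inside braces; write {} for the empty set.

C \ B = {4,8,15}
(C \ B) Δ A = {1,4,5,10,16,17}
Bᶜ = {2,3,4,7,8,14,15}
Bᶜ ∪ D = {2,3,4,5,6,7,8,9,11,12,13,14,15,17}
(Bᶜ ∪ D)ᶜ = {1,10,16}
(Bᶜ ∪ D)ᶜ Δ C = {1,4,6,8,11,12,13,15,17}
((C \ B) Δ A) Δ ((Bᶜ ∪ D)ᶜ Δ C) = {5,6,8,10,11,12,13,15,16}

{5,6,8,10,11,12,13,15,16}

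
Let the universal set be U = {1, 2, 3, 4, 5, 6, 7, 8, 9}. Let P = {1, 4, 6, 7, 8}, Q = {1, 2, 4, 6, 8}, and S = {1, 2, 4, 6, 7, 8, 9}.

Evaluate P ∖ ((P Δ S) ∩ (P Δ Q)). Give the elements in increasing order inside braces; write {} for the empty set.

P Δ S = {2, 9}
P Δ Q = {2, 7}
(P Δ S) ∩ (P Δ Q) = {2}
P ∖ ((P Δ S) ∩ (P Δ Q)) = {1, 4, 6, 7, 8}

{1, 4, 6, 7, 8}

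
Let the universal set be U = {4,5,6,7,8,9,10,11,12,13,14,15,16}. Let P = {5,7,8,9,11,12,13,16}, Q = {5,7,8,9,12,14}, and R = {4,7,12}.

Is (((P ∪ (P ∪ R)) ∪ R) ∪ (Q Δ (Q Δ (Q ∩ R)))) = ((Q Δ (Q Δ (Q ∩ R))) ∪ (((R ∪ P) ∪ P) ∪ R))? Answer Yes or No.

Yes

P ∪ R = {4,5,7,8,9,11,12,13,16}
P ∪ (P ∪ R) = {4,5,7,8,9,11,12,13,16}
(P ∪ (P ∪ R)) ∪ R = {4,5,7,8,9,11,12,13,16}
Q ∩ R = {7,12}
Q Δ (Q ∩ R) = {5,8,9,14}
Q Δ (Q Δ (Q ∩ R)) = {7,12}
((P ∪ (P ∪ R)) ∪ R) ∪ (Q Δ (Q Δ (Q ∩ R))) = {4,5,7,8,9,11,12,13,16}
R ∪ P = {4,5,7,8,9,11,12,13,16}
(R ∪ P) ∪ P = {4,5,7,8,9,11,12,13,16}
((R ∪ P) ∪ P) ∪ R = {4,5,7,8,9,11,12,13,16}
(Q Δ (Q Δ (Q ∩ R))) ∪ (((R ∪ P) ∪ P) ∪ R) = {4,5,7,8,9,11,12,13,16}
Both equal {4,5,7,8,9,11,12,13,16}, so ((P ∪ (P ∪ R)) ∪ R) ∪ (Q Δ (Q Δ (Q ∩ R))) = (Q Δ (Q Δ (Q ∩ R))) ∪ (((R ∪ P) ∪ P) ∪ R).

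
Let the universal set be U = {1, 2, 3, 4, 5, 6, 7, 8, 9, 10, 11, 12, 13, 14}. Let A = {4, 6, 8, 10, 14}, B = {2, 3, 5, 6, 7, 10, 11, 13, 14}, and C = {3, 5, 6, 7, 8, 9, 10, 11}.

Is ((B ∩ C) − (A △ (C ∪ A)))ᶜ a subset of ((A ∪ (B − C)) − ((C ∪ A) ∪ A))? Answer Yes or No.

B ∩ C = {3, 5, 6, 7, 10, 11}
C ∪ A = {3, 4, 5, 6, 7, 8, 9, 10, 11, 14}
A △ (C ∪ A) = {3, 5, 7, 9, 11}
(B ∩ C) − (A △ (C ∪ A)) = {6, 10}
((B ∩ C) − (A △ (C ∪ A)))ᶜ = {1, 2, 3, 4, 5, 7, 8, 9, 11, 12, 13, 14}
B − C = {2, 13, 14}
A ∪ (B − C) = {2, 4, 6, 8, 10, 13, 14}
(C ∪ A) ∪ A = {3, 4, 5, 6, 7, 8, 9, 10, 11, 14}
(A ∪ (B − C)) − ((C ∪ A) ∪ A) = {2, 13}
1 ∈ ((B ∩ C) − (A △ (C ∪ A)))ᶜ but 1 ∉ (A ∪ (B − C)) − ((C ∪ A) ∪ A), so the inclusion fails.

No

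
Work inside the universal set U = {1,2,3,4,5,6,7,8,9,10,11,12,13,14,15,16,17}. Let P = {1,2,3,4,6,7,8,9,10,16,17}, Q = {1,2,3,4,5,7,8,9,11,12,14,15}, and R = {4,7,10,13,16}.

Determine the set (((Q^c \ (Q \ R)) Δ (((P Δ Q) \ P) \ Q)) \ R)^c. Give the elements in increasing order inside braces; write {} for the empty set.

{1,2,3,4,5,7,8,9,10,11,12,13,14,15,16}

Q^c = {6,10,13,16,17}
Q \ R = {1,2,3,5,8,9,11,12,14,15}
Q^c \ (Q \ R) = {6,10,13,16,17}
P Δ Q = {5,6,10,11,12,14,15,16,17}
(P Δ Q) \ P = {5,11,12,14,15}
((P Δ Q) \ P) \ Q = {}
(Q^c \ (Q \ R)) Δ (((P Δ Q) \ P) \ Q) = {6,10,13,16,17}
((Q^c \ (Q \ R)) Δ (((P Δ Q) \ P) \ Q)) \ R = {6,17}
(((Q^c \ (Q \ R)) Δ (((P Δ Q) \ P) \ Q)) \ R)^c = {1,2,3,4,5,7,8,9,10,11,12,13,14,15,16}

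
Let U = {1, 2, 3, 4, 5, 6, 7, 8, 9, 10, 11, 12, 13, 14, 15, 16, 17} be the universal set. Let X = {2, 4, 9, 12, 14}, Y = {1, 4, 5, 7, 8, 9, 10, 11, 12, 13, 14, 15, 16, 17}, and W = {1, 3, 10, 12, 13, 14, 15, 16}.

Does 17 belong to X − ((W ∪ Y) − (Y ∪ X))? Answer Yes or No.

No

17 ∉ W and 17 ∈ Y, so 17 ∈ W ∪ Y
17 ∈ Y and 17 ∉ X, so 17 ∈ Y ∪ X
17 ∈ (W ∪ Y) and 17 ∈ (Y ∪ X), so 17 ∉ (W ∪ Y) − (Y ∪ X)
17 ∉ X and 17 ∉ ((W ∪ Y) − (Y ∪ X)), so 17 ∉ X − ((W ∪ Y) − (Y ∪ X))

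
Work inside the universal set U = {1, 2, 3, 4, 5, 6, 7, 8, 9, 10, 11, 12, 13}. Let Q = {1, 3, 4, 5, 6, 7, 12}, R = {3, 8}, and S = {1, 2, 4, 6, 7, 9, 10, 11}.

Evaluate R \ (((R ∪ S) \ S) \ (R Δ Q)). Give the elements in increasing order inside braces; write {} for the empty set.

R ∪ S = {1, 2, 3, 4, 6, 7, 8, 9, 10, 11}
(R ∪ S) \ S = {3, 8}
R Δ Q = {1, 4, 5, 6, 7, 8, 12}
((R ∪ S) \ S) \ (R Δ Q) = {3}
R \ (((R ∪ S) \ S) \ (R Δ Q)) = {8}

{8}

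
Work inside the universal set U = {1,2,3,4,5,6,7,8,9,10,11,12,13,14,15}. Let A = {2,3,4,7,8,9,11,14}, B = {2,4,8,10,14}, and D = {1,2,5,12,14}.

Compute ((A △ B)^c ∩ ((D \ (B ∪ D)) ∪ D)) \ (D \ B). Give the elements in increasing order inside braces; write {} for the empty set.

A △ B = {3,7,9,10,11}
(A △ B)^c = {1,2,4,5,6,8,12,13,14,15}
B ∪ D = {1,2,4,5,8,10,12,14}
D \ (B ∪ D) = {}
(D \ (B ∪ D)) ∪ D = {1,2,5,12,14}
(A △ B)^c ∩ ((D \ (B ∪ D)) ∪ D) = {1,2,5,12,14}
D \ B = {1,5,12}
((A △ B)^c ∩ ((D \ (B ∪ D)) ∪ D)) \ (D \ B) = {2,14}

{2,14}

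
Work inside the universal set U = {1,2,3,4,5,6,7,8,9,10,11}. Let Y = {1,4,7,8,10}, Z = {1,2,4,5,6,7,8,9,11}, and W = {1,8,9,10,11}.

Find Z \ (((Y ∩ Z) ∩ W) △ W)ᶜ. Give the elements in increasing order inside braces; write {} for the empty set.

Y ∩ Z = {1,4,7,8}
(Y ∩ Z) ∩ W = {1,8}
((Y ∩ Z) ∩ W) △ W = {9,10,11}
(((Y ∩ Z) ∩ W) △ W)ᶜ = {1,2,3,4,5,6,7,8}
Z \ (((Y ∩ Z) ∩ W) △ W)ᶜ = {9,11}

{9,11}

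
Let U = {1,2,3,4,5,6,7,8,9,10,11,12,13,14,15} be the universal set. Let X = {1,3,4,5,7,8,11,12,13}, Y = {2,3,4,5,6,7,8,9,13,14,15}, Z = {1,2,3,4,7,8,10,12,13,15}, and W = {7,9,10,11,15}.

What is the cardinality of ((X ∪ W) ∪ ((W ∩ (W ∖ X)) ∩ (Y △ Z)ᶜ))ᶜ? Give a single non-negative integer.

3

X ∪ W = {1,3,4,5,7,8,9,10,11,12,13,15}
W ∖ X = {9,10,15}
W ∩ (W ∖ X) = {9,10,15}
Y △ Z = {1,5,6,9,10,12,14}
(Y △ Z)ᶜ = {2,3,4,7,8,11,13,15}
(W ∩ (W ∖ X)) ∩ (Y △ Z)ᶜ = {15}
(X ∪ W) ∪ ((W ∩ (W ∖ X)) ∩ (Y △ Z)ᶜ) = {1,3,4,5,7,8,9,10,11,12,13,15}
((X ∪ W) ∪ ((W ∩ (W ∖ X)) ∩ (Y △ Z)ᶜ))ᶜ = {2,6,14}
|((X ∪ W) ∪ ((W ∩ (W ∖ X)) ∩ (Y △ Z)ᶜ))ᶜ| = 3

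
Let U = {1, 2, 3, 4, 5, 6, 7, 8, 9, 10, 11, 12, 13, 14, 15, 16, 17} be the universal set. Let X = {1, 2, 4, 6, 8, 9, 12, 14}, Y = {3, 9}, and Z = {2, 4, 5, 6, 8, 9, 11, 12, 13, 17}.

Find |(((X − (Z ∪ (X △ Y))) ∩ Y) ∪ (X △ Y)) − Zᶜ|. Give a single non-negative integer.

X △ Y = {1, 2, 3, 4, 6, 8, 12, 14}
Z ∪ (X △ Y) = {1, 2, 3, 4, 5, 6, 8, 9, 11, 12, 13, 14, 17}
X − (Z ∪ (X △ Y)) = {}
(X − (Z ∪ (X △ Y))) ∩ Y = {}
((X − (Z ∪ (X △ Y))) ∩ Y) ∪ (X △ Y) = {1, 2, 3, 4, 6, 8, 12, 14}
Zᶜ = {1, 3, 7, 10, 14, 15, 16}
(((X − (Z ∪ (X △ Y))) ∩ Y) ∪ (X △ Y)) − Zᶜ = {2, 4, 6, 8, 12}
|(((X − (Z ∪ (X △ Y))) ∩ Y) ∪ (X △ Y)) − Zᶜ| = 5

5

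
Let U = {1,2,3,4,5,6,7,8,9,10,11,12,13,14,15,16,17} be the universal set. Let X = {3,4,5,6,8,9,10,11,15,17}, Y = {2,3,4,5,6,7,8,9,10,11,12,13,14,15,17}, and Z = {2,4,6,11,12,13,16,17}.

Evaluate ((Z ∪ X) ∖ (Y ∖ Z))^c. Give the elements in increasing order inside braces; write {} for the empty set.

Z ∪ X = {2,3,4,5,6,8,9,10,11,12,13,15,16,17}
Y ∖ Z = {3,5,7,8,9,10,14,15}
(Z ∪ X) ∖ (Y ∖ Z) = {2,4,6,11,12,13,16,17}
((Z ∪ X) ∖ (Y ∖ Z))^c = {1,3,5,7,8,9,10,14,15}

{1,3,5,7,8,9,10,14,15}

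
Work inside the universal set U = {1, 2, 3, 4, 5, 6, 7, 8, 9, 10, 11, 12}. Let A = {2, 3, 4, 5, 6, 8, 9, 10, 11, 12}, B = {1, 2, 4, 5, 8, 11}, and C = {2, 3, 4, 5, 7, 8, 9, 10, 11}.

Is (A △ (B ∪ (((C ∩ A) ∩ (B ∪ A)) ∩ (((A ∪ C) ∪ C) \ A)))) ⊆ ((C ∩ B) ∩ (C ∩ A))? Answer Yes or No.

No

C ∩ A = {2, 3, 4, 5, 8, 9, 10, 11}
B ∪ A = {1, 2, 3, 4, 5, 6, 8, 9, 10, 11, 12}
(C ∩ A) ∩ (B ∪ A) = {2, 3, 4, 5, 8, 9, 10, 11}
A ∪ C = {2, 3, 4, 5, 6, 7, 8, 9, 10, 11, 12}
(A ∪ C) ∪ C = {2, 3, 4, 5, 6, 7, 8, 9, 10, 11, 12}
((A ∪ C) ∪ C) \ A = {7}
((C ∩ A) ∩ (B ∪ A)) ∩ (((A ∪ C) ∪ C) \ A) = {}
B ∪ (((C ∩ A) ∩ (B ∪ A)) ∩ (((A ∪ C) ∪ C) \ A)) = {1, 2, 4, 5, 8, 11}
A △ (B ∪ (((C ∩ A) ∩ (B ∪ A)) ∩ (((A ∪ C) ∪ C) \ A))) = {1, 3, 6, 9, 10, 12}
C ∩ B = {2, 4, 5, 8, 11}
(C ∩ B) ∩ (C ∩ A) = {2, 4, 5, 8, 11}
1 ∈ A △ (B ∪ (((C ∩ A) ∩ (B ∪ A)) ∩ (((A ∪ C) ∪ C) \ A))) but 1 ∉ (C ∩ B) ∩ (C ∩ A), so the inclusion fails.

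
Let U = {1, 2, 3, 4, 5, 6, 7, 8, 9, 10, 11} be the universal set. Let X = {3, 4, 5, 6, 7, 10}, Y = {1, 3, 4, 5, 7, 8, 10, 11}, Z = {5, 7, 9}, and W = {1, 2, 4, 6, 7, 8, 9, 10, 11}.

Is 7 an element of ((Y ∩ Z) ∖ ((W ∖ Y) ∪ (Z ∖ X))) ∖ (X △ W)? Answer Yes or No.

7 ∈ Y and 7 ∈ Z, so 7 ∈ Y ∩ Z
7 ∈ W and 7 ∈ Y, so 7 ∉ W ∖ Y
7 ∈ Z and 7 ∈ X, so 7 ∉ Z ∖ X
7 ∉ (W ∖ Y) and 7 ∉ (Z ∖ X), so 7 ∉ (W ∖ Y) ∪ (Z ∖ X)
7 ∈ (Y ∩ Z) and 7 ∉ ((W ∖ Y) ∪ (Z ∖ X)), so 7 ∈ (Y ∩ Z) ∖ ((W ∖ Y) ∪ (Z ∖ X))
7 ∈ X and 7 ∈ W, so 7 ∉ X △ W
7 ∈ ((Y ∩ Z) ∖ ((W ∖ Y) ∪ (Z ∖ X))) and 7 ∉ (X △ W), so 7 ∈ ((Y ∩ Z) ∖ ((W ∖ Y) ∪ (Z ∖ X))) ∖ (X △ W)

Yes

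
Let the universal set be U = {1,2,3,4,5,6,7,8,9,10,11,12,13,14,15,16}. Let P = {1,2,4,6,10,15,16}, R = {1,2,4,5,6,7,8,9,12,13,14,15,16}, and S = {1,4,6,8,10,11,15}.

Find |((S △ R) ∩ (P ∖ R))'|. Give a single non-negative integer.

15

S △ R = {2,5,7,9,10,11,12,13,14,16}
P ∖ R = {10}
(S △ R) ∩ (P ∖ R) = {10}
((S △ R) ∩ (P ∖ R))' = {1,2,3,4,5,6,7,8,9,11,12,13,14,15,16}
|((S △ R) ∩ (P ∖ R))'| = 15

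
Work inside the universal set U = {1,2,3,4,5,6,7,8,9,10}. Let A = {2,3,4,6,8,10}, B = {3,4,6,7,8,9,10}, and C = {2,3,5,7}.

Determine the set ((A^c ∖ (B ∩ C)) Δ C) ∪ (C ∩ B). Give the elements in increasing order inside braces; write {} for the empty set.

A^c = {1,5,7,9}
B ∩ C = {3,7}
A^c ∖ (B ∩ C) = {1,5,9}
(A^c ∖ (B ∩ C)) Δ C = {1,2,3,7,9}
C ∩ B = {3,7}
((A^c ∖ (B ∩ C)) Δ C) ∪ (C ∩ B) = {1,2,3,7,9}

{1,2,3,7,9}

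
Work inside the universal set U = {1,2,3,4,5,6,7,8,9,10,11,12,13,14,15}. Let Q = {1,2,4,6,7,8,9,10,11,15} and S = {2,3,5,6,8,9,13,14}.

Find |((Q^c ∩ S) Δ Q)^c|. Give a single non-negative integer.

Q^c = {3,5,12,13,14}
Q^c ∩ S = {3,5,13,14}
(Q^c ∩ S) Δ Q = {1,2,3,4,5,6,7,8,9,10,11,13,14,15}
((Q^c ∩ S) Δ Q)^c = {12}
|((Q^c ∩ S) Δ Q)^c| = 1

1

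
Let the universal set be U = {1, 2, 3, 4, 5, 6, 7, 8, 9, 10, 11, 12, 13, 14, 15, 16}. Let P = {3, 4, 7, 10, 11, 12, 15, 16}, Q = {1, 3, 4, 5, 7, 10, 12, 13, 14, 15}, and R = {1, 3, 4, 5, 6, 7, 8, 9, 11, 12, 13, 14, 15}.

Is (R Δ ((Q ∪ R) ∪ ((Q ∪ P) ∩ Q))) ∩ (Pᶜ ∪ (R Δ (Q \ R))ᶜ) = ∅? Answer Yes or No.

Yes

Q ∪ R = {1, 3, 4, 5, 6, 7, 8, 9, 10, 11, 12, 13, 14, 15}
Q ∪ P = {1, 3, 4, 5, 7, 10, 11, 12, 13, 14, 15, 16}
(Q ∪ P) ∩ Q = {1, 3, 4, 5, 7, 10, 12, 13, 14, 15}
(Q ∪ R) ∪ ((Q ∪ P) ∩ Q) = {1, 3, 4, 5, 6, 7, 8, 9, 10, 11, 12, 13, 14, 15}
R Δ ((Q ∪ R) ∪ ((Q ∪ P) ∩ Q)) = {10}
Pᶜ = {1, 2, 5, 6, 8, 9, 13, 14}
Q \ R = {10}
R Δ (Q \ R) = {1, 3, 4, 5, 6, 7, 8, 9, 10, 11, 12, 13, 14, 15}
(R Δ (Q \ R))ᶜ = {2, 16}
Pᶜ ∪ (R Δ (Q \ R))ᶜ = {1, 2, 5, 6, 8, 9, 13, 14, 16}
{10} and {1, 2, 5, 6, 8, 9, 13, 14, 16} share no elements.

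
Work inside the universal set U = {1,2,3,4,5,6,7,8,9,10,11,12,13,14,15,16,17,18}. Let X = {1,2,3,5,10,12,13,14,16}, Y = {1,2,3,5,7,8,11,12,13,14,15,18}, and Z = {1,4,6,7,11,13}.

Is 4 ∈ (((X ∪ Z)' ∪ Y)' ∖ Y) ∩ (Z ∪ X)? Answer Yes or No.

4 ∉ X and 4 ∈ Z, so 4 ∈ X ∪ Z
4 ∉ (X ∪ Z)' since 4 ∈ (X ∪ Z)
4 ∉ (X ∪ Z)' and 4 ∉ Y, so 4 ∉ (X ∪ Z)' ∪ Y
4 ∈ ((X ∪ Z)' ∪ Y)' since 4 ∉ ((X ∪ Z)' ∪ Y)
4 ∈ ((X ∪ Z)' ∪ Y)' and 4 ∉ Y, so 4 ∈ ((X ∪ Z)' ∪ Y)' ∖ Y
4 ∈ Z and 4 ∉ X, so 4 ∈ Z ∪ X
4 ∈ (((X ∪ Z)' ∪ Y)' ∖ Y) and 4 ∈ (Z ∪ X), so 4 ∈ (((X ∪ Z)' ∪ Y)' ∖ Y) ∩ (Z ∪ X)

Yes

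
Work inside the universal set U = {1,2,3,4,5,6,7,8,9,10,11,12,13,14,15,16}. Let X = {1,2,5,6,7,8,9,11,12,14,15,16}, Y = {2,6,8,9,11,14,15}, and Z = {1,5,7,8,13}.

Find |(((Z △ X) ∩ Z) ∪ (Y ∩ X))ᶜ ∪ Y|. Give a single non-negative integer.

15

Z △ X = {2,6,9,11,12,13,14,15,16}
(Z △ X) ∩ Z = {13}
Y ∩ X = {2,6,8,9,11,14,15}
((Z △ X) ∩ Z) ∪ (Y ∩ X) = {2,6,8,9,11,13,14,15}
(((Z △ X) ∩ Z) ∪ (Y ∩ X))ᶜ = {1,3,4,5,7,10,12,16}
(((Z △ X) ∩ Z) ∪ (Y ∩ X))ᶜ ∪ Y = {1,2,3,4,5,6,7,8,9,10,11,12,14,15,16}
|(((Z △ X) ∩ Z) ∪ (Y ∩ X))ᶜ ∪ Y| = 15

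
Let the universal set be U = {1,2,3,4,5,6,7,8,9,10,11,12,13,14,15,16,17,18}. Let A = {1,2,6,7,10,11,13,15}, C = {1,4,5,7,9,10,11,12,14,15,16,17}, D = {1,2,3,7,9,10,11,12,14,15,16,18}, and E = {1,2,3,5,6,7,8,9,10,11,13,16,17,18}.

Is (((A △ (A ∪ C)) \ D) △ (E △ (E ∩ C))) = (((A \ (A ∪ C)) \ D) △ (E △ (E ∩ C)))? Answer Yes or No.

No

A ∪ C = {1,2,4,5,6,7,9,10,11,12,13,14,15,16,17}
A △ (A ∪ C) = {4,5,9,12,14,16,17}
(A △ (A ∪ C)) \ D = {4,5,17}
E ∩ C = {1,5,7,9,10,11,16,17}
E △ (E ∩ C) = {2,3,6,8,13,18}
((A △ (A ∪ C)) \ D) △ (E △ (E ∩ C)) = {2,3,4,5,6,8,13,17,18}
A \ (A ∪ C) = {}
(A \ (A ∪ C)) \ D = {}
((A \ (A ∪ C)) \ D) △ (E △ (E ∩ C)) = {2,3,6,8,13,18}
4 ∈ ((A △ (A ∪ C)) \ D) △ (E △ (E ∩ C)) but 4 ∉ ((A \ (A ∪ C)) \ D) △ (E △ (E ∩ C)), so they differ.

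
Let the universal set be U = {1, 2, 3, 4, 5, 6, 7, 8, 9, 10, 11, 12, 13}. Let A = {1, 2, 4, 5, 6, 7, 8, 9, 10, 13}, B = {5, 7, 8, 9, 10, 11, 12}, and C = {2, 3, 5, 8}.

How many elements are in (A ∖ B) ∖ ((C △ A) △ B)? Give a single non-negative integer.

A ∖ B = {1, 2, 4, 6, 13}
C △ A = {1, 3, 4, 6, 7, 9, 10, 13}
(C △ A) △ B = {1, 3, 4, 5, 6, 8, 11, 12, 13}
(A ∖ B) ∖ ((C △ A) △ B) = {2}
|(A ∖ B) ∖ ((C △ A) △ B)| = 1

1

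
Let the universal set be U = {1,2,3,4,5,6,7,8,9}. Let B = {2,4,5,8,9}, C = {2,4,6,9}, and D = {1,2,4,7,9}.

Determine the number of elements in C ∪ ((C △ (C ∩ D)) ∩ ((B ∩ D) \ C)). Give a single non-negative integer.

C ∩ D = {2,4,9}
C △ (C ∩ D) = {6}
B ∩ D = {2,4,9}
(B ∩ D) \ C = {}
(C △ (C ∩ D)) ∩ ((B ∩ D) \ C) = {}
C ∪ ((C △ (C ∩ D)) ∩ ((B ∩ D) \ C)) = {2,4,6,9}
|C ∪ ((C △ (C ∩ D)) ∩ ((B ∩ D) \ C))| = 4

4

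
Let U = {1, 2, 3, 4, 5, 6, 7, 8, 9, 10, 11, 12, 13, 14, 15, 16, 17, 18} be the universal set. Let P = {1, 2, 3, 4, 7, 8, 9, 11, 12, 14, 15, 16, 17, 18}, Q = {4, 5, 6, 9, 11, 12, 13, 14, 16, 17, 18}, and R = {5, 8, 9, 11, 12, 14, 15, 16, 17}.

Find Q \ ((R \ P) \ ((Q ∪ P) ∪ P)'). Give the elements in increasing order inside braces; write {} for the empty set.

R \ P = {5}
Q ∪ P = {1, 2, 3, 4, 5, 6, 7, 8, 9, 11, 12, 13, 14, 15, 16, 17, 18}
(Q ∪ P) ∪ P = {1, 2, 3, 4, 5, 6, 7, 8, 9, 11, 12, 13, 14, 15, 16, 17, 18}
((Q ∪ P) ∪ P)' = {10}
(R \ P) \ ((Q ∪ P) ∪ P)' = {5}
Q \ ((R \ P) \ ((Q ∪ P) ∪ P)') = {4, 6, 9, 11, 12, 13, 14, 16, 17, 18}

{4, 6, 9, 11, 12, 13, 14, 16, 17, 18}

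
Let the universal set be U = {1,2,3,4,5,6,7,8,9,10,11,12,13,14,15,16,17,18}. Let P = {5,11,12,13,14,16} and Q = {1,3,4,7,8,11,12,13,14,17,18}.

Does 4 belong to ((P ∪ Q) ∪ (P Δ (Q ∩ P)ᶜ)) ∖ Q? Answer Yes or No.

No

4 ∉ P and 4 ∈ Q, so 4 ∈ P ∪ Q
4 ∈ Q and 4 ∉ P, so 4 ∉ Q ∩ P
4 ∈ (Q ∩ P)ᶜ since 4 ∉ (Q ∩ P)
4 ∉ P and 4 ∈ (Q ∩ P)ᶜ, so 4 ∈ P Δ (Q ∩ P)ᶜ
4 ∈ (P ∪ Q) and 4 ∈ (P Δ (Q ∩ P)ᶜ), so 4 ∈ (P ∪ Q) ∪ (P Δ (Q ∩ P)ᶜ)
4 ∈ ((P ∪ Q) ∪ (P Δ (Q ∩ P)ᶜ)) and 4 ∈ Q, so 4 ∉ ((P ∪ Q) ∪ (P Δ (Q ∩ P)ᶜ)) ∖ Q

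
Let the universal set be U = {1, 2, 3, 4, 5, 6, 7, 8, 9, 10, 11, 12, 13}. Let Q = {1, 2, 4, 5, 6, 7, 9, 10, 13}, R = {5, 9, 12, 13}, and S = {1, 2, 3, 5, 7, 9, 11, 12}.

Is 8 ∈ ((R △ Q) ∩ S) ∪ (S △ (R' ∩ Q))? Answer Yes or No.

No

8 ∉ R and 8 ∉ Q, so 8 ∉ R △ Q
8 ∉ (R △ Q) and 8 ∉ S, so 8 ∉ (R △ Q) ∩ S
8 ∉ R, so 8 ∈ R'
8 ∈ R' and 8 ∉ Q, so 8 ∉ R' ∩ Q
8 ∉ S and 8 ∉ (R' ∩ Q), so 8 ∉ S △ (R' ∩ Q)
8 ∉ ((R △ Q) ∩ S) and 8 ∉ (S △ (R' ∩ Q)), so 8 ∉ ((R △ Q) ∩ S) ∪ (S △ (R' ∩ Q))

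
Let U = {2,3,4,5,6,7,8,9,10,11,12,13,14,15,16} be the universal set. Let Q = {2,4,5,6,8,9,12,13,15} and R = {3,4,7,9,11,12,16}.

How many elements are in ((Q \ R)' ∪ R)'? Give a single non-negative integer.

6

Q \ R = {2,5,6,8,13,15}
(Q \ R)' = {3,4,7,9,10,11,12,14,16}
(Q \ R)' ∪ R = {3,4,7,9,10,11,12,14,16}
((Q \ R)' ∪ R)' = {2,5,6,8,13,15}
|((Q \ R)' ∪ R)'| = 6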